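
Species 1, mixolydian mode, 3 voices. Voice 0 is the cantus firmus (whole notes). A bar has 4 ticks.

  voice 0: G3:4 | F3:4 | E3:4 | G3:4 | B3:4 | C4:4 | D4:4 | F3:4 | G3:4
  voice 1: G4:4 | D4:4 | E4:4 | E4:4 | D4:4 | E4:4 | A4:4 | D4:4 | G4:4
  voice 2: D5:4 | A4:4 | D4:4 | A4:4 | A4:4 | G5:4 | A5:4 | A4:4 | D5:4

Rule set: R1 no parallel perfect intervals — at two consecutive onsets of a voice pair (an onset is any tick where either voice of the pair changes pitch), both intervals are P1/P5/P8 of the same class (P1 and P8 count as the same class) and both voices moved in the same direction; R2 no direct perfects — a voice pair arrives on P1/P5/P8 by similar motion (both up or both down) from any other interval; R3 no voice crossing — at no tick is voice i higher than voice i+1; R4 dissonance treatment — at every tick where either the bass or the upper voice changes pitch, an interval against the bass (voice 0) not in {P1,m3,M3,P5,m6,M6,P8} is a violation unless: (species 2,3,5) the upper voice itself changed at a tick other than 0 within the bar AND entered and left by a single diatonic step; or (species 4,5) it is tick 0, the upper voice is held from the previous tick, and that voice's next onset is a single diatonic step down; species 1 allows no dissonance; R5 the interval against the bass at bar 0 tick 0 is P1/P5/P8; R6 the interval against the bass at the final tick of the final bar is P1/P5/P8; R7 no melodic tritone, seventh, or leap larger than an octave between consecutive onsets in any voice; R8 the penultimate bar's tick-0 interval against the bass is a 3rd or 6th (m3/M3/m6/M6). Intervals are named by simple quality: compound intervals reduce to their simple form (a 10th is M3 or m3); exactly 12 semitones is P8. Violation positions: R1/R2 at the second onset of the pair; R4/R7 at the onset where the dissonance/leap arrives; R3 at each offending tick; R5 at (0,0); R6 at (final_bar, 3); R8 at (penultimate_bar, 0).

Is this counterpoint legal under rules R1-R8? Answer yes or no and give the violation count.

bar 0: v0=G3 v1=G4 v2=D5 (P5)
bar 1: v0=F3 v1=D4 v2=A4 (M3)
bar 2: v0=E3 v1=E4 v2=D4 (m7)
bar 3: v0=G3 v1=E4 v2=A4 (M2)
bar 4: v0=B3 v1=D4 v2=A4 (m7)
bar 5: v0=C4 v1=E4 v2=G5 (P5)
bar 6: v0=D4 v1=A4 v2=A5 (P5)
bar 7: v0=F3 v1=D4 v2=A4 (M3)
bar 8: v0=G3 v1=G4 v2=D5 (P5)
  R1 @ bar1.0: G4/D5 P5 -> D4/A4 P5 similar
  R3 @ bar2.0: E4 above D4
  R4 @ bar2.0: E3/D4 m7 untreated
  R3 @ bar2.1: E4 above D4
  R3 @ bar2.2: E4 above D4
  R3 @ bar2.3: E4 above D4
  R4 @ bar3.0: G3/A4 M2 untreated
  R4 @ bar4.0: B3/A4 m7 untreated
  R2 @ bar5.0: B3/A4 m7 -> C4/G5 P5 similar
  R7 @ bar5.0: A4->G5 leap 10st
  R1 @ bar6.0: C4/G5 P5 -> D4/A5 P5 similar
  R2 @ bar6.0: C4/E4 M3 -> D4/A4 P5 similar
  R2 @ bar6.0: E4/G5 m3 -> A4/A5 P8 similar
  R2 @ bar7.0: A4/A5 P8 -> D4/A4 P5 similar
  R1 @ bar8.0: D4/A4 P5 -> G4/D5 P5 similar
  R2 @ bar8.0: F3/D4 M6 -> G3/G4 P8 similar
  R2 @ bar8.0: F3/A4 M3 -> G3/D5 P5 similar

No (17 violations)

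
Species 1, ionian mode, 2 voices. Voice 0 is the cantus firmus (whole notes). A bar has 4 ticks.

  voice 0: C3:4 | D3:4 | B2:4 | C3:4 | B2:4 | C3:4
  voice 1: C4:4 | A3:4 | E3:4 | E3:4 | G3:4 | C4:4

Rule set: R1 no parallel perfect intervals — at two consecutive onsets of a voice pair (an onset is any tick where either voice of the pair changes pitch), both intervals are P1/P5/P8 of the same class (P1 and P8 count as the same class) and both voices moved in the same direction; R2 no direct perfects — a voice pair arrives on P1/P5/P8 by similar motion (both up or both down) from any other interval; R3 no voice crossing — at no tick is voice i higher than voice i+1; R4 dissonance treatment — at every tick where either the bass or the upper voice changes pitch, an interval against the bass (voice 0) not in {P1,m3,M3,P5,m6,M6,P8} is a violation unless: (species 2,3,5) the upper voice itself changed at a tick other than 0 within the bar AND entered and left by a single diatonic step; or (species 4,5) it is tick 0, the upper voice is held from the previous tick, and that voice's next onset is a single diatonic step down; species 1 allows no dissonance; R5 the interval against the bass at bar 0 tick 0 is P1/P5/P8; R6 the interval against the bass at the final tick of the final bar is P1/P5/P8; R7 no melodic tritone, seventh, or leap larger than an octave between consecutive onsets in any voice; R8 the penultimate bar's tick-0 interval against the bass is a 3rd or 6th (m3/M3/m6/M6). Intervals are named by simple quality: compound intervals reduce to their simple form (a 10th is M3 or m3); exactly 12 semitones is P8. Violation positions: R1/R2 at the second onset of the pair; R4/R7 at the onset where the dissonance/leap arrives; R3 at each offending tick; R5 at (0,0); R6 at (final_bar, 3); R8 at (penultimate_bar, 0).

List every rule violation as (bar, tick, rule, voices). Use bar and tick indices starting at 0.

(2, 0, R4, (0, 1))
(5, 0, R2, (0, 1))

bar 0: v0=C3 v1=C4 downbeat P8
bar 1: v0=D3 v1=A3 downbeat P5
bar 2: v0=B2 v1=E3 downbeat P4
bar 3: v0=C3 v1=E3 downbeat M3
bar 4: v0=B2 v1=G3 downbeat m6
bar 5: v0=C3 v1=C4 downbeat P8
  -> R4 @ bar 2 tick 0 v(0, 1): B2/E3 P4 untreated
  -> R2 @ bar 5 tick 0 v(0, 1): B2/G3 m6 -> C3/C4 P8 similar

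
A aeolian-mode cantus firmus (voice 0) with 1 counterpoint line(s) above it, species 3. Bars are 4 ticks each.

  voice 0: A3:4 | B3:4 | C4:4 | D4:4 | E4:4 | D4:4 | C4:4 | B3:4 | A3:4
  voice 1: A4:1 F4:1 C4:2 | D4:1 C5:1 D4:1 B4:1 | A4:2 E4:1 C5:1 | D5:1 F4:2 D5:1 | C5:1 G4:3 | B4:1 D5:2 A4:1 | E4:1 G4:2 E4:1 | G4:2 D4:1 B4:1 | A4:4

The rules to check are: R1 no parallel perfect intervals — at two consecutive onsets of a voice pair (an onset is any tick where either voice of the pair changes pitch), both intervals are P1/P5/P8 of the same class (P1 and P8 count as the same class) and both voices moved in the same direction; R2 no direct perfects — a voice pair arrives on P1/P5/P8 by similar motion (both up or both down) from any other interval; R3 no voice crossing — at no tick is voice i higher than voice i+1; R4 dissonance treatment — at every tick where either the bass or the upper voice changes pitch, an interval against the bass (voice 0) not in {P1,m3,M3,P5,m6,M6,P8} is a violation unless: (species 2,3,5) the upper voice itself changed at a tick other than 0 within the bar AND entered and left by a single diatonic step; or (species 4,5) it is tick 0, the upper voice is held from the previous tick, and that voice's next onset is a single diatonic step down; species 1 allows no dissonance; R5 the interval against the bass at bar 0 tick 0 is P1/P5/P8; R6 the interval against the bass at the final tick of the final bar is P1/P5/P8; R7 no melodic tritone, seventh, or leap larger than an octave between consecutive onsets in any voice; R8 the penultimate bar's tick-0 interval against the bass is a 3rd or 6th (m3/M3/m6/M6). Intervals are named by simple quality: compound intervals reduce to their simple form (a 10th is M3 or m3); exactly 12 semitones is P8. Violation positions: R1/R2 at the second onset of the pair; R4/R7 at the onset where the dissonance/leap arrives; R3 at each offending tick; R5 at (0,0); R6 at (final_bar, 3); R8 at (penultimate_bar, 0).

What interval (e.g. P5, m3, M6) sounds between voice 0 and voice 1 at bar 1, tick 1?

voice 0=B3 voice 1=C5 -> m2

m2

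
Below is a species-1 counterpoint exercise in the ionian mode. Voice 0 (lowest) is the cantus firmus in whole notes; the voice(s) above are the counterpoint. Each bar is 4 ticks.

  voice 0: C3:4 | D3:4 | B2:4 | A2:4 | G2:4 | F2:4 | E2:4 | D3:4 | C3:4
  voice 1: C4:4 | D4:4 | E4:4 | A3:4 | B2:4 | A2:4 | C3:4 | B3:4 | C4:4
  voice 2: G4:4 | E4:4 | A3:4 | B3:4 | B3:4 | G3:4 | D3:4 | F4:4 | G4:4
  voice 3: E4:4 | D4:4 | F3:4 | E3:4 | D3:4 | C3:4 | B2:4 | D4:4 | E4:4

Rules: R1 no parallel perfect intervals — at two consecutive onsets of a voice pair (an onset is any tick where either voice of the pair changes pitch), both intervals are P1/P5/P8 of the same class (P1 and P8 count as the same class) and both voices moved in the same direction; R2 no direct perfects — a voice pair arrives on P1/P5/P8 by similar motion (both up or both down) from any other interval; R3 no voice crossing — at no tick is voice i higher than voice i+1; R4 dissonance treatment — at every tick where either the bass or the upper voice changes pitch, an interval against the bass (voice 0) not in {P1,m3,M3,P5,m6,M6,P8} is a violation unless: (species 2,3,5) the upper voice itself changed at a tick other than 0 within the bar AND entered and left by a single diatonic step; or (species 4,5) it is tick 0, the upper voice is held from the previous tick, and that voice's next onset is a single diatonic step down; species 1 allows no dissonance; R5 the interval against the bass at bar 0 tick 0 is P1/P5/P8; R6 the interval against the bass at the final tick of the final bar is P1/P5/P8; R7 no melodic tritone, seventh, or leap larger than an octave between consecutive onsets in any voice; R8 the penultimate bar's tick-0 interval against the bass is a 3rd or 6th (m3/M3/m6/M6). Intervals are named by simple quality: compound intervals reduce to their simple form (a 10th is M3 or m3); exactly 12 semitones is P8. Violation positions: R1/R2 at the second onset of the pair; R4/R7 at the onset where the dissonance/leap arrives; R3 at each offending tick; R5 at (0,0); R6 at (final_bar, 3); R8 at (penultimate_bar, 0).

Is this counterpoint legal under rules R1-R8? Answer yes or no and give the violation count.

bar 0: v0=C3 v1=C4 v2=G4 v3=E4 (M3)
bar 1: v0=D3 v1=D4 v2=E4 v3=D4 (P8)
bar 2: v0=B2 v1=E4 v2=A3 v3=F3 (TT)
bar 3: v0=A2 v1=A3 v2=B3 v3=E3 (P5)
bar 4: v0=G2 v1=B2 v2=B3 v3=D3 (P5)
bar 5: v0=F2 v1=A2 v2=G3 v3=C3 (P5)
bar 6: v0=E2 v1=C3 v2=D3 v3=B2 (P5)
bar 7: v0=D3 v1=B3 v2=F4 v3=D4 (P8)
bar 8: v0=C3 v1=C4 v2=G4 v3=E4 (M3)
  R3 @ bar0.0: G4 above E4
  R5 @ bar0.0: opens on M3
  R3 @ bar0.1: G4 above E4
  R3 @ bar0.2: G4 above E4
  R3 @ bar0.3: G4 above E4
  R1 @ bar1.0: C3/C4 P8 -> D3/D4 P8 similar
  R3 @ bar1.0: E4 above D4
  R4 @ bar1.0: D3/E4 M2 untreated
  R3 @ bar1.1: E4 above D4
  R3 @ bar1.2: E4 above D4
  R3 @ bar1.3: E4 above D4
  R3 @ bar2.0: E4 above A3
  R3 @ bar2.0: A3 above F3
  R4 @ bar2.0: B2/E4 P4 untreated
  R4 @ bar2.0: B2/A3 m7 untreated
  R4 @ bar2.0: B2/F3 TT untreated
  R3 @ bar2.1: E4 above A3
  R3 @ bar2.1: A3 above F3
  R3 @ bar2.2: E4 above A3
  R3 @ bar2.2: A3 above F3
  R3 @ bar2.3: E4 above A3
  R3 @ bar2.3: A3 above F3
  R2 @ bar3.0: B2/E4 P4 -> A2/A3 P8 similar
  R2 @ bar3.0: B2/F3 TT -> A2/E3 P5 similar
  R3 @ bar3.0: B3 above E3
  R4 @ bar3.0: A2/B3 M2 untreated
  R3 @ bar3.1: B3 above E3
  R3 @ bar3.2: B3 above E3
  R3 @ bar3.3: B3 above E3
  R1 @ bar4.0: A2/E3 P5 -> G2/D3 P5 similar
  R3 @ bar4.0: B3 above D3
  R7 @ bar4.0: A3->B2 leap 10st
  R3 @ bar4.1: B3 above D3
  R3 @ bar4.2: B3 above D3
  R3 @ bar4.3: B3 above D3
  R1 @ bar5.0: G2/D3 P5 -> F2/C3 P5 similar
  R2 @ bar5.0: B3/D3 M6 -> G3/C3 P5 similar
  R3 @ bar5.0: G3 above C3
  R4 @ bar5.0: F2/G3 M2 untreated
  R3 @ bar5.1: G3 above C3
  R3 @ bar5.2: G3 above C3
  R3 @ bar5.3: G3 above C3
  R1 @ bar6.0: F2/C3 P5 -> E2/B2 P5 similar
  R3 @ bar6.0: D3 above B2
  R4 @ bar6.0: E2/D3 m7 untreated
  R3 @ bar6.1: D3 above B2
  R3 @ bar6.2: D3 above B2
  R3 @ bar6.3: D3 above B2
  R2 @ bar7.0: E2/B2 P5 -> D3/D4 P8 similar
  R3 @ bar7.0: F4 above D4
  R7 @ bar7.0: E2->D3 leap 10st
  R7 @ bar7.0: C3->B3 leap 11st
  R7 @ bar7.0: D3->F4 leap 15st
  R7 @ bar7.0: B2->D4 leap 15st
  R8 @ bar7.0: penult P8 not 3rd/6th
  R3 @ bar7.1: F4 above D4
  R3 @ bar7.2: F4 above D4
  R3 @ bar7.3: F4 above D4
  R2 @ bar8.0: B3/F4 TT -> C4/G4 P5 similar
  R3 @ bar8.0: G4 above E4
  R3 @ bar8.1: G4 above E4
  R3 @ bar8.2: G4 above E4
  R3 @ bar8.3: G4 above E4
  R6 @ bar8.3: closes on M3

No (64 violations)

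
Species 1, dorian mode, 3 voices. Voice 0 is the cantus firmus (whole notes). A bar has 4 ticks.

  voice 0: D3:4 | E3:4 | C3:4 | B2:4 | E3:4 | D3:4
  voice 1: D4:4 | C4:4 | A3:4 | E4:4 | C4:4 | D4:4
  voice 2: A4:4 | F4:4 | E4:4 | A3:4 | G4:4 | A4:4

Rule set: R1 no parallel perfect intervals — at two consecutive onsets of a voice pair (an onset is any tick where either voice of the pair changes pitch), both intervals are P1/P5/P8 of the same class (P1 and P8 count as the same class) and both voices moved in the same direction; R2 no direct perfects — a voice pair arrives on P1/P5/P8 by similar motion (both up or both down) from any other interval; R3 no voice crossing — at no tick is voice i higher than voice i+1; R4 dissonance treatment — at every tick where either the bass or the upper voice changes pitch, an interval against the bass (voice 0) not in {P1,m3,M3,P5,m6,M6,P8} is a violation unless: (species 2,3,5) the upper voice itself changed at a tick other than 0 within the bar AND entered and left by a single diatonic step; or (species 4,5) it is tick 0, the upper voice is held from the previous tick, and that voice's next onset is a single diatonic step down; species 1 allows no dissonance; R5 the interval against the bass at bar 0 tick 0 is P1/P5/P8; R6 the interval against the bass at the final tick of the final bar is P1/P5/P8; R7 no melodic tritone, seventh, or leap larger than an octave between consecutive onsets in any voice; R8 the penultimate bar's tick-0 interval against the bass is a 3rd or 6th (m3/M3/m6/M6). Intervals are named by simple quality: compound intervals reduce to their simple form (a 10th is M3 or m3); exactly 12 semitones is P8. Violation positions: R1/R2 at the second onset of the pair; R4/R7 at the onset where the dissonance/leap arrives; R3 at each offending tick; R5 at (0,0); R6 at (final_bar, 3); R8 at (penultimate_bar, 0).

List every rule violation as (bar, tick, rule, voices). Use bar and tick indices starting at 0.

bar 0: v0=D3 v1=D4 v2=A4 downbeat P5
bar 1: v0=E3 v1=C4 v2=F4 downbeat m2
bar 2: v0=C3 v1=A3 v2=E4 downbeat M3
bar 3: v0=B2 v1=E4 v2=A3 downbeat m7
bar 4: v0=E3 v1=C4 v2=G4 downbeat m3
bar 5: v0=D3 v1=D4 v2=A4 downbeat P5
  -> R4 @ bar 1 tick 0 v(0, 2): E3/F4 m2 untreated
  -> R2 @ bar 2 tick 0 v(1, 2): C4/F4 P4 -> A3/E4 P5 similar
  -> R3 @ bar 3 tick 0 v(1, 2): E4 above A3
  -> R4 @ bar 3 tick 0 v(0, 1): B2/E4 P4 untreated
  -> R4 @ bar 3 tick 0 v(0, 2): B2/A3 m7 untreated
  -> R3 @ bar 3 tick 1 v(1, 2): E4 above A3
  -> R3 @ bar 3 tick 2 v(1, 2): E4 above A3
  -> R3 @ bar 3 tick 3 v(1, 2): E4 above A3
  -> R7 @ bar 4 tick 0 v(2,): A3->G4 leap 10st
  -> R1 @ bar 5 tick 0 v(1, 2): C4/G4 P5 -> D4/A4 P5 similar

(1, 0, R4, (0, 2))
(2, 0, R2, (1, 2))
(3, 0, R3, (1, 2))
(3, 0, R4, (0, 1))
(3, 0, R4, (0, 2))
(3, 1, R3, (1, 2))
(3, 2, R3, (1, 2))
(3, 3, R3, (1, 2))
(4, 0, R7, (2,))
(5, 0, R1, (1, 2))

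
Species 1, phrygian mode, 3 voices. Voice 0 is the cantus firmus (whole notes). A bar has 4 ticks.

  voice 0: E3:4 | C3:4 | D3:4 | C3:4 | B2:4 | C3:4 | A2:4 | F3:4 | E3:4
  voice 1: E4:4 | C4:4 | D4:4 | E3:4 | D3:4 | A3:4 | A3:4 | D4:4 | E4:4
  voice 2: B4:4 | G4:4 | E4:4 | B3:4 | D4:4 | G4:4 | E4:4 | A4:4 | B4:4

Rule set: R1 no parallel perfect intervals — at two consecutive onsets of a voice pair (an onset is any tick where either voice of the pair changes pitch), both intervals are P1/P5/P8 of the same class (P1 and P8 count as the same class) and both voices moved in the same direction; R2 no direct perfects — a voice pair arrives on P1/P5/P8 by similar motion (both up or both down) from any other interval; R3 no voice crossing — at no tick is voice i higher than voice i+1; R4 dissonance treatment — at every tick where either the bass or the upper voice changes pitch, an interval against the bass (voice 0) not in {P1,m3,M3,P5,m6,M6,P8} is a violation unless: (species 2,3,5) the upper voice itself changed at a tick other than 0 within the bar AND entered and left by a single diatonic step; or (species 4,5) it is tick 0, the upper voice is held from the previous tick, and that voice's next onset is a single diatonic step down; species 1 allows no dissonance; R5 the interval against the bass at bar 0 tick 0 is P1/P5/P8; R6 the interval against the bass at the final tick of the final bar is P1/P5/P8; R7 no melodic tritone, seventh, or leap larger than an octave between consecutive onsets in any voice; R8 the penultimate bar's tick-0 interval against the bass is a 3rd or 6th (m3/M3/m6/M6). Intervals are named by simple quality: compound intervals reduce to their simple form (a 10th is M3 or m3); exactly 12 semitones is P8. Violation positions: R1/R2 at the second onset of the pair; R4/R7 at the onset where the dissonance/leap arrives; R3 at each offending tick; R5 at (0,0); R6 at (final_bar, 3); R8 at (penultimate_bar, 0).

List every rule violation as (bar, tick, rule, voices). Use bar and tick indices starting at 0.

bar 0: v0=E3 v1=E4 v2=B4 downbeat P5
bar 1: v0=C3 v1=C4 v2=G4 downbeat P5
bar 2: v0=D3 v1=D4 v2=E4 downbeat M2
bar 3: v0=C3 v1=E3 v2=B3 downbeat M7
bar 4: v0=B2 v1=D3 v2=D4 downbeat m3
bar 5: v0=C3 v1=A3 v2=G4 downbeat P5
bar 6: v0=A2 v1=A3 v2=E4 downbeat P5
bar 7: v0=F3 v1=D4 v2=A4 downbeat M3
bar 8: v0=E3 v1=E4 v2=B4 downbeat P5
  -> R1 @ bar 1 tick 0 v(0, 1): E3/E4 P8 -> C3/C4 P8 similar
  -> R1 @ bar 1 tick 0 v(0, 2): E3/B4 P5 -> C3/G4 P5 similar
  -> R1 @ bar 1 tick 0 v(1, 2): E4/B4 P5 -> C4/G4 P5 similar
  -> R1 @ bar 2 tick 0 v(0, 1): C3/C4 P8 -> D3/D4 P8 similar
  -> R4 @ bar 2 tick 0 v(0, 2): D3/E4 M2 untreated
  -> R2 @ bar 3 tick 0 v(1, 2): D4/E4 M2 -> E3/B3 P5 similar
  -> R4 @ bar 3 tick 0 v(0, 2): C3/B3 M7 untreated
  -> R7 @ bar 3 tick 0 v(1,): D4->E3 leap 10st
  -> R2 @ bar 5 tick 0 v(0, 2): B2/D4 m3 -> C3/G4 P5 similar
  -> R1 @ bar 6 tick 0 v(0, 2): C3/G4 P5 -> A2/E4 P5 similar
  -> R1 @ bar 7 tick 0 v(1, 2): A3/E4 P5 -> D4/A4 P5 similar
  -> R1 @ bar 8 tick 0 v(1, 2): D4/A4 P5 -> E4/B4 P5 similar

(1, 0, R1, (0, 1))
(1, 0, R1, (0, 2))
(1, 0, R1, (1, 2))
(2, 0, R1, (0, 1))
(2, 0, R4, (0, 2))
(3, 0, R2, (1, 2))
(3, 0, R4, (0, 2))
(3, 0, R7, (1,))
(5, 0, R2, (0, 2))
(6, 0, R1, (0, 2))
(7, 0, R1, (1, 2))
(8, 0, R1, (1, 2))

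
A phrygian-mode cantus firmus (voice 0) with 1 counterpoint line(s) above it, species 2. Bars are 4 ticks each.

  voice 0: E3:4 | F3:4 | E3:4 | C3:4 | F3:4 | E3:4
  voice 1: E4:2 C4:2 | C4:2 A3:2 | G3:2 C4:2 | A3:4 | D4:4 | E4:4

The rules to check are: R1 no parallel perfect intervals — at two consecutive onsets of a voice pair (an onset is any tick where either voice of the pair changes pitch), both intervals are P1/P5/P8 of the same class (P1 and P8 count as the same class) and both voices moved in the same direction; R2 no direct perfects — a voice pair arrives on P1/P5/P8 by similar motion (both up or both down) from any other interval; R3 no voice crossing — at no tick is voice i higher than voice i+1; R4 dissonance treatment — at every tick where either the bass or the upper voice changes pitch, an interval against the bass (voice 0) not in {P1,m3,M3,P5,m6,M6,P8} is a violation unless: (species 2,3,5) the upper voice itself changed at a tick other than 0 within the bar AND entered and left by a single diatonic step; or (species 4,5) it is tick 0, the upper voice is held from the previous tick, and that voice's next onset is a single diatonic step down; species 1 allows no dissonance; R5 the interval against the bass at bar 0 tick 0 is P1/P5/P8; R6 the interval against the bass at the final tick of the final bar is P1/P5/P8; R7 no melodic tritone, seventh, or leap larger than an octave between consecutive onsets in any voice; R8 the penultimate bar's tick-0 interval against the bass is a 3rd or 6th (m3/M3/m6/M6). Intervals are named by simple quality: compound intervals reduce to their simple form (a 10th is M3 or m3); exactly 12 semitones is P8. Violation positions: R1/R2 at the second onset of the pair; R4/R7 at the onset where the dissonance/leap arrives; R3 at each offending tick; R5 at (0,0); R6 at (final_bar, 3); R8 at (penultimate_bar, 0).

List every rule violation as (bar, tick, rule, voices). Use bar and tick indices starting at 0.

bar 0: v0=E3 v1=E4 downbeat P8
bar 1: v0=F3 v1=C4 downbeat P5
bar 2: v0=E3 v1=G3 downbeat m3
bar 3: v0=C3 v1=A3 downbeat M6
bar 4: v0=F3 v1=D4 downbeat M6
bar 5: v0=E3 v1=E4 downbeat P8

No violations across 6 bars (E3..E3 vs E4..E4).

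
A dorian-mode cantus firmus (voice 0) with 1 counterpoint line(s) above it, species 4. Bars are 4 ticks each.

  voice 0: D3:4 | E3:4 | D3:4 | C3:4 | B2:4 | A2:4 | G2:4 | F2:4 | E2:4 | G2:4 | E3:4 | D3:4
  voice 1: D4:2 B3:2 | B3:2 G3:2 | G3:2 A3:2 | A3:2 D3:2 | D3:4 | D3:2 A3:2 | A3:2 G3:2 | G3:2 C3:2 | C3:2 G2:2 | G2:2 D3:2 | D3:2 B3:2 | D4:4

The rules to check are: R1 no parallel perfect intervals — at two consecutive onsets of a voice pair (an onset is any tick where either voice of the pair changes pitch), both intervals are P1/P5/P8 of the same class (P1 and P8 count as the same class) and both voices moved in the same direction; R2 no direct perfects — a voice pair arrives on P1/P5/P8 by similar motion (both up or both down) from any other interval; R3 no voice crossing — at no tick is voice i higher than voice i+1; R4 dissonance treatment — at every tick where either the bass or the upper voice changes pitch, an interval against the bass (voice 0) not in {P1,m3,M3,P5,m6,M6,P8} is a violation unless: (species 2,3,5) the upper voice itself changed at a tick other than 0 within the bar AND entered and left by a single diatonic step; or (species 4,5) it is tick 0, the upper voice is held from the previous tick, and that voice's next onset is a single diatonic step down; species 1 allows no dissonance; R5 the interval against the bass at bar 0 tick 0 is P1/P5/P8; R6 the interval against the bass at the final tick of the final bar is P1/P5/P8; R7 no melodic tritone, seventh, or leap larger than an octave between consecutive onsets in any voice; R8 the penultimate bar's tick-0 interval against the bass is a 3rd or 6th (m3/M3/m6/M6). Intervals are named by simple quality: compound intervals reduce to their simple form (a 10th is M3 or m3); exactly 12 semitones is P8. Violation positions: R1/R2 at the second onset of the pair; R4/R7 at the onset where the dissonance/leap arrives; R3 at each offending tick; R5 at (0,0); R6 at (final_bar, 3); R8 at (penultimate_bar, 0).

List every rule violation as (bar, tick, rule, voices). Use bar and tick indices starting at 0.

bar 0: v0=D3 v1=D4 downbeat P8
bar 1: v0=E3 v1=B3 downbeat P5
bar 2: v0=D3 v1=G3 downbeat P4
bar 3: v0=C3 v1=A3 downbeat M6
bar 4: v0=B2 v1=D3 downbeat m3
bar 5: v0=A2 v1=D3 downbeat P4
bar 6: v0=G2 v1=A3 downbeat M2
bar 7: v0=F2 v1=G3 downbeat M2
bar 8: v0=E2 v1=C3 downbeat m6
bar 9: v0=G2 v1=G2 downbeat P1
bar 10: v0=E3 v1=D3 downbeat M2
bar 11: v0=D3 v1=D4 downbeat P8
  -> R4 @ bar 2 tick 0 v(0, 1): D3/G3 P4 untreated
  -> R4 @ bar 3 tick 2 v(0, 1): C3/D3 M2 untreated
  -> R4 @ bar 5 tick 0 v(0, 1): A2/D3 P4 untreated
  -> R4 @ bar 7 tick 0 v(0, 1): F2/G3 M2 untreated
  -> R3 @ bar 10 tick 0 v(0, 1): E3 above D3
  -> R4 @ bar 10 tick 0 v(0, 1): E3/D3 M2 untreated
  -> R8 @ bar 10 tick 0 v(0, 1): penult M2 not 3rd/6th
  -> R3 @ bar 10 tick 1 v(0, 1): E3 above D3

(2, 0, R4, (0, 1))
(3, 2, R4, (0, 1))
(5, 0, R4, (0, 1))
(7, 0, R4, (0, 1))
(10, 0, R3, (0, 1))
(10, 0, R4, (0, 1))
(10, 0, R8, (0, 1))
(10, 1, R3, (0, 1))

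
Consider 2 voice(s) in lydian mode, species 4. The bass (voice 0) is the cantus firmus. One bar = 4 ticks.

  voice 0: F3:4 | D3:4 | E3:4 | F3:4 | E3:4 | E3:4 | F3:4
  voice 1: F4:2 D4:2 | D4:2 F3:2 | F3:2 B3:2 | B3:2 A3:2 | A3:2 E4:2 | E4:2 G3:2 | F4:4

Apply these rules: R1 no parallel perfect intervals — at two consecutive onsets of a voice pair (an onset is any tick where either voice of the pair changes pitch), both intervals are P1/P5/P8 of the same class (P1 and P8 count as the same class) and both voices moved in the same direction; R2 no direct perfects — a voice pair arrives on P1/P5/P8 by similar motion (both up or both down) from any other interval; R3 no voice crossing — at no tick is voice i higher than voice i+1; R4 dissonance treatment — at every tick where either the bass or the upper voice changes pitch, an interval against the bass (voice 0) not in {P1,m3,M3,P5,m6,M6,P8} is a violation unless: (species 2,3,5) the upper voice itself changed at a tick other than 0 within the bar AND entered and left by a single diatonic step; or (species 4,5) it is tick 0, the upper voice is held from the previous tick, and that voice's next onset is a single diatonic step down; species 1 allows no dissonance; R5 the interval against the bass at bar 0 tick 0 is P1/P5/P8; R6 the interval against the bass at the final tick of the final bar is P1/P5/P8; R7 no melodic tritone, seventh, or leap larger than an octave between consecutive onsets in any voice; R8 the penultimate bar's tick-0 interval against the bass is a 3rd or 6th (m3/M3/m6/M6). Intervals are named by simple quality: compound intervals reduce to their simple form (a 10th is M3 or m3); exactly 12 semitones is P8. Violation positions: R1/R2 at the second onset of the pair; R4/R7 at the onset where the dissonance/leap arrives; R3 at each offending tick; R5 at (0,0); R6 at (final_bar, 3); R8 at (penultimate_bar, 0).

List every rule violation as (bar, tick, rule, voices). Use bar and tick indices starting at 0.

(2, 0, R4, (0, 1))
(2, 2, R7, (1,))
(4, 0, R4, (0, 1))
(5, 0, R8, (0, 1))
(6, 0, R2, (0, 1))
(6, 0, R7, (1,))

bar 0: v0=F3 v1=F4 downbeat P8
bar 1: v0=D3 v1=D4 downbeat P8
bar 2: v0=E3 v1=F3 downbeat m2
bar 3: v0=F3 v1=B3 downbeat TT
bar 4: v0=E3 v1=A3 downbeat P4
bar 5: v0=E3 v1=E4 downbeat P8
bar 6: v0=F3 v1=F4 downbeat P8
  -> R4 @ bar 2 tick 0 v(0, 1): E3/F3 m2 untreated
  -> R7 @ bar 2 tick 2 v(1,): F3->B3 leap 6st
  -> R4 @ bar 4 tick 0 v(0, 1): E3/A3 P4 untreated
  -> R8 @ bar 5 tick 0 v(0, 1): penult P8 not 3rd/6th
  -> R2 @ bar 6 tick 0 v(0, 1): E3/G3 m3 -> F3/F4 P8 similar
  -> R7 @ bar 6 tick 0 v(1,): G3->F4 leap 10st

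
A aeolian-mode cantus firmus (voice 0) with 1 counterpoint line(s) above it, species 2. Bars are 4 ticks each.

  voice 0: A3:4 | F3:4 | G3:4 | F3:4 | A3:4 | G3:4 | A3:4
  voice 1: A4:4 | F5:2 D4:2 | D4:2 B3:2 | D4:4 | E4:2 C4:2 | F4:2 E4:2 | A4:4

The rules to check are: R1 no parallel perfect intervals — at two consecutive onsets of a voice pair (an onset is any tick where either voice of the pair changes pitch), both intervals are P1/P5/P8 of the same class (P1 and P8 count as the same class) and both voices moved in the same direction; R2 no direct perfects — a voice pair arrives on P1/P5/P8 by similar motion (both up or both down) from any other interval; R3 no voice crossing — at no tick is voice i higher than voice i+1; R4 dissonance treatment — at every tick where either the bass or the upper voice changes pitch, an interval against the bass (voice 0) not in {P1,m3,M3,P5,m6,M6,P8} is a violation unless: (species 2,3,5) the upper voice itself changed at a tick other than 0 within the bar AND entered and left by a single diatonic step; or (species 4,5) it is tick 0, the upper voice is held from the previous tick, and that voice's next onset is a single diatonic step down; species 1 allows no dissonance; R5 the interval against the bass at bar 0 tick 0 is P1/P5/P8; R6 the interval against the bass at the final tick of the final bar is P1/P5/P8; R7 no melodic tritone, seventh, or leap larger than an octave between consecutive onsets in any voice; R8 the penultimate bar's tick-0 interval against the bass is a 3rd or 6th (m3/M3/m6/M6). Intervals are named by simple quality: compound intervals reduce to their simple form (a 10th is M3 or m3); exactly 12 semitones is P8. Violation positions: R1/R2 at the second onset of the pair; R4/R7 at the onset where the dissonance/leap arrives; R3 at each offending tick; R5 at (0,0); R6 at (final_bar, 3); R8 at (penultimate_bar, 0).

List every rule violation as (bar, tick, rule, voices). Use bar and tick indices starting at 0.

(1, 2, R7, (1,))
(4, 0, R2, (0, 1))
(5, 0, R4, (0, 1))
(5, 0, R8, (0, 1))
(6, 0, R2, (0, 1))

bar 0: v0=A3 v1=A4 downbeat P8
bar 1: v0=F3 v1=F5 downbeat P1
bar 2: v0=G3 v1=D4 downbeat P5
bar 3: v0=F3 v1=D4 downbeat M6
bar 4: v0=A3 v1=E4 downbeat P5
bar 5: v0=G3 v1=F4 downbeat m7
bar 6: v0=A3 v1=A4 downbeat P8
  -> R7 @ bar 1 tick 2 v(1,): F5->D4 leap 15st
  -> R2 @ bar 4 tick 0 v(0, 1): F3/D4 M6 -> A3/E4 P5 similar
  -> R4 @ bar 5 tick 0 v(0, 1): G3/F4 m7 untreated
  -> R8 @ bar 5 tick 0 v(0, 1): penult m7 not 3rd/6th
  -> R2 @ bar 6 tick 0 v(0, 1): G3/E4 M6 -> A3/A4 P8 similar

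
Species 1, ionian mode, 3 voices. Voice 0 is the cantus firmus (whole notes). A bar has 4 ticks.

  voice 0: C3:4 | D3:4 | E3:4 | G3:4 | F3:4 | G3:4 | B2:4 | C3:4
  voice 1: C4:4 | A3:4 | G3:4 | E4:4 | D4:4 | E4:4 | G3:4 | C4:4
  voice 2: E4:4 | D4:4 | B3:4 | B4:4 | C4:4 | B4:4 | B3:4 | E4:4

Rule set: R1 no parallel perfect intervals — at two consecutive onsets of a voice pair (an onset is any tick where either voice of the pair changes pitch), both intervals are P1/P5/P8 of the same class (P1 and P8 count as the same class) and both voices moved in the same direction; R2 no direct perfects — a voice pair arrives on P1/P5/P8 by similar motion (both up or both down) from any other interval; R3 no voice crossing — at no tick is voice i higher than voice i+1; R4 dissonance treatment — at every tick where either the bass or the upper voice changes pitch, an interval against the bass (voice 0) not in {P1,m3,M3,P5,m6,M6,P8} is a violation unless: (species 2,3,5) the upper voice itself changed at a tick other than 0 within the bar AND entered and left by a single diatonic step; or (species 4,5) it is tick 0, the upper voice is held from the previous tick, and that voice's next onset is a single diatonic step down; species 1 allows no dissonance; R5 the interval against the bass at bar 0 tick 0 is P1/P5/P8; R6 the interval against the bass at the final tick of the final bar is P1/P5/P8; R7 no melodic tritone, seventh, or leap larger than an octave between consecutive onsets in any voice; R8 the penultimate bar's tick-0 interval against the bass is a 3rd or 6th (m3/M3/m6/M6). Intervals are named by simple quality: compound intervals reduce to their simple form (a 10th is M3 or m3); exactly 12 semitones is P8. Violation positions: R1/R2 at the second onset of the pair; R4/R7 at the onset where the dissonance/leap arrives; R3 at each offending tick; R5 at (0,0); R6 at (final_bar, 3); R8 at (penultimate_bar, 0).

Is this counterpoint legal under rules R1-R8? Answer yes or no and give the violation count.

bar 0: v0=C3 v1=C4 v2=E4 (M3)
bar 1: v0=D3 v1=A3 v2=D4 (P8)
bar 2: v0=E3 v1=G3 v2=B3 (P5)
bar 3: v0=G3 v1=E4 v2=B4 (M3)
bar 4: v0=F3 v1=D4 v2=C4 (P5)
bar 5: v0=G3 v1=E4 v2=B4 (M3)
bar 6: v0=B2 v1=G3 v2=B3 (P8)
bar 7: v0=C3 v1=C4 v2=E4 (M3)
  R5 @ bar0.0: opens on M3
  R2 @ bar3.0: G3/B3 M3 -> E4/B4 P5 similar
  R2 @ bar4.0: G3/B4 M3 -> F3/C4 P5 similar
  R3 @ bar4.0: D4 above C4
  R7 @ bar4.0: B4->C4 leap 11st
  R3 @ bar4.1: D4 above C4
  R3 @ bar4.2: D4 above C4
  R3 @ bar4.3: D4 above C4
  R2 @ bar5.0: D4/C4 M2 -> E4/B4 P5 similar
  R7 @ bar5.0: C4->B4 leap 11st
  R2 @ bar6.0: G3/B4 M3 -> B2/B3 P8 similar
  R8 @ bar6.0: penult P8 not 3rd/6th
  R2 @ bar7.0: B2/G3 m6 -> C3/C4 P8 similar
  R6 @ bar7.3: closes on M3

No (14 violations)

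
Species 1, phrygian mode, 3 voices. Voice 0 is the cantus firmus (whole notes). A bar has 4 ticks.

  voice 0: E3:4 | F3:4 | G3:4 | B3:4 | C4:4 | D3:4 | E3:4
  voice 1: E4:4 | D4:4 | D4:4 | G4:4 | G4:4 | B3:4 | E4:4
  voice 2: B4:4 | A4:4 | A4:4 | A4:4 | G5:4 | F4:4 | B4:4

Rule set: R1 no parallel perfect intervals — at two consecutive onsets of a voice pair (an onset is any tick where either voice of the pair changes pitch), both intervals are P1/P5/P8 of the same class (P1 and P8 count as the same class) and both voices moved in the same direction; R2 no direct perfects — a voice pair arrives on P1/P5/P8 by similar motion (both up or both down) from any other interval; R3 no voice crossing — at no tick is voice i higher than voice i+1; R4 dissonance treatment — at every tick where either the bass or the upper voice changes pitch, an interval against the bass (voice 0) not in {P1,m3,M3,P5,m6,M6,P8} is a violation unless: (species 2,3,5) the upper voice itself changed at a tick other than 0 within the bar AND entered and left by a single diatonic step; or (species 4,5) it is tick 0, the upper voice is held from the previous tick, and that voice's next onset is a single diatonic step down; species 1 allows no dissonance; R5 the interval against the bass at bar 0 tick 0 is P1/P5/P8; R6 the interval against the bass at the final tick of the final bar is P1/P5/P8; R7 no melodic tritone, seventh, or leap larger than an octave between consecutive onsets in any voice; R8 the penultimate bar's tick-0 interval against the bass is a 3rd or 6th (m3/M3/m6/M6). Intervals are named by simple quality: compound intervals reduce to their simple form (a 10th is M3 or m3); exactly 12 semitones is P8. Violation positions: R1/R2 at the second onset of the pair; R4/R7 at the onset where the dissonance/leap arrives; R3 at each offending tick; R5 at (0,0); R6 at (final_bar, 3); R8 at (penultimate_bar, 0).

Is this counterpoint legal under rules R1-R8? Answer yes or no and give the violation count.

bar 0: v0=E3 v1=E4 v2=B4 (P5)
bar 1: v0=F3 v1=D4 v2=A4 (M3)
bar 2: v0=G3 v1=D4 v2=A4 (M2)
bar 3: v0=B3 v1=G4 v2=A4 (m7)
bar 4: v0=C4 v1=G4 v2=G5 (P5)
bar 5: v0=D3 v1=B3 v2=F4 (m3)
bar 6: v0=E3 v1=E4 v2=B4 (P5)
  R1 @ bar1.0: E4/B4 P5 -> D4/A4 P5 similar
  R4 @ bar2.0: G3/A4 M2 untreated
  R4 @ bar3.0: B3/A4 m7 untreated
  R2 @ bar4.0: B3/A4 m7 -> C4/G5 P5 similar
  R7 @ bar4.0: A4->G5 leap 10st
  R7 @ bar5.0: C4->D3 leap 10st
  R7 @ bar5.0: G5->F4 leap 14st
  R2 @ bar6.0: D3/B3 M6 -> E3/E4 P8 similar
  R2 @ bar6.0: D3/F4 m3 -> E3/B4 P5 similar
  R2 @ bar6.0: B3/F4 TT -> E4/B4 P5 similar
  R7 @ bar6.0: F4->B4 leap 6st

No (11 violations)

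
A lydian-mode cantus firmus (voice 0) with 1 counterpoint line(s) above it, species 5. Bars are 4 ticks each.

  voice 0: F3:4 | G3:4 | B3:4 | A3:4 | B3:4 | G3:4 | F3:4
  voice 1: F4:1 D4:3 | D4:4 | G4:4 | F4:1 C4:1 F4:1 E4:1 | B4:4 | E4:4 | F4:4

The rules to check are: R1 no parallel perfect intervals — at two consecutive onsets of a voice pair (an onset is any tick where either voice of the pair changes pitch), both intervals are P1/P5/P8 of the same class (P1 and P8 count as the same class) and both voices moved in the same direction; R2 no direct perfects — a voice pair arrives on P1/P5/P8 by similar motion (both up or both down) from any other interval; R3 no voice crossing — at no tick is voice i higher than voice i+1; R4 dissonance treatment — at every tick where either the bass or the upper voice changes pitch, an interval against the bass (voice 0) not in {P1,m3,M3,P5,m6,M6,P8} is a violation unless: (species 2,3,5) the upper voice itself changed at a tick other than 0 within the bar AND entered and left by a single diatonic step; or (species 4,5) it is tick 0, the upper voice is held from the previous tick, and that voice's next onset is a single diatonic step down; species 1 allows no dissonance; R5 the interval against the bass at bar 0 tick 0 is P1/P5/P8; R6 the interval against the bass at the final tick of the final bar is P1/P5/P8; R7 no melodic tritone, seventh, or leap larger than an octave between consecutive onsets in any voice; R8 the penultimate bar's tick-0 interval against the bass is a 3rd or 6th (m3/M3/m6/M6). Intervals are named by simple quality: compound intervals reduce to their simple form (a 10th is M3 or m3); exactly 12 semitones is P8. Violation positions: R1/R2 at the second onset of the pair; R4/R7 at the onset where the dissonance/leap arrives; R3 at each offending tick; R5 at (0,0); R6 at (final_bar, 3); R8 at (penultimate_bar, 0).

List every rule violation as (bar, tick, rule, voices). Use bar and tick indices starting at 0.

(4, 0, R2, (0, 1))

bar 0: v0=F3 v1=F4 downbeat P8
bar 1: v0=G3 v1=D4 downbeat P5
bar 2: v0=B3 v1=G4 downbeat m6
bar 3: v0=A3 v1=F4 downbeat m6
bar 4: v0=B3 v1=B4 downbeat P8
bar 5: v0=G3 v1=E4 downbeat M6
bar 6: v0=F3 v1=F4 downbeat P8
  -> R2 @ bar 4 tick 0 v(0, 1): A3/E4 P5 -> B3/B4 P8 similar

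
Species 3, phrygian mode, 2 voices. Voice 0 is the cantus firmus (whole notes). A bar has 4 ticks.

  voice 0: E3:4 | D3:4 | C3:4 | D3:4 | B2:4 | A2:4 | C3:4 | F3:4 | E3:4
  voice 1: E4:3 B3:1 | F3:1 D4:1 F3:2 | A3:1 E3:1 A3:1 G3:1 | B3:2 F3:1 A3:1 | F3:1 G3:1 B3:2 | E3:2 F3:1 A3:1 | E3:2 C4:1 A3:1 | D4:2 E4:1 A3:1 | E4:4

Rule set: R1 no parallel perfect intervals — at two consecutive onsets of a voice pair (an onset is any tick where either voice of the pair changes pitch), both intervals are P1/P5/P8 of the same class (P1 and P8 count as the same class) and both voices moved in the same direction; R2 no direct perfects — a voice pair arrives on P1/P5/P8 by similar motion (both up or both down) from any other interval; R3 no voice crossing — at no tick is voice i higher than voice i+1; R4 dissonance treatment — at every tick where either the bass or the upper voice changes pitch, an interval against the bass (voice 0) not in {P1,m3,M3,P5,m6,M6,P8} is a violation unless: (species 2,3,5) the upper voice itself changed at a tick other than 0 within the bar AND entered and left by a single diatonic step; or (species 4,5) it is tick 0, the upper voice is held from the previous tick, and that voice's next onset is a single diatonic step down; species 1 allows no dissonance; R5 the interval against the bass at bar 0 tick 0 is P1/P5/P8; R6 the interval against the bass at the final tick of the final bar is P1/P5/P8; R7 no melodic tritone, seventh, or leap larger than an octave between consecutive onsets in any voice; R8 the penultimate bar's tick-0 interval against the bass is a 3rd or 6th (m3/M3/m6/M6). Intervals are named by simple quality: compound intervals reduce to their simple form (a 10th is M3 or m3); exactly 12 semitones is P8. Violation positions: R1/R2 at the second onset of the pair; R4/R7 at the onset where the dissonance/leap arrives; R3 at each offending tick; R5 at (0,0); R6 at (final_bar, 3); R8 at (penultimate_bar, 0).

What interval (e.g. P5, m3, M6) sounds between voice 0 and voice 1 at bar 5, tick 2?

m6

voice 0=A2 voice 1=F3 -> m6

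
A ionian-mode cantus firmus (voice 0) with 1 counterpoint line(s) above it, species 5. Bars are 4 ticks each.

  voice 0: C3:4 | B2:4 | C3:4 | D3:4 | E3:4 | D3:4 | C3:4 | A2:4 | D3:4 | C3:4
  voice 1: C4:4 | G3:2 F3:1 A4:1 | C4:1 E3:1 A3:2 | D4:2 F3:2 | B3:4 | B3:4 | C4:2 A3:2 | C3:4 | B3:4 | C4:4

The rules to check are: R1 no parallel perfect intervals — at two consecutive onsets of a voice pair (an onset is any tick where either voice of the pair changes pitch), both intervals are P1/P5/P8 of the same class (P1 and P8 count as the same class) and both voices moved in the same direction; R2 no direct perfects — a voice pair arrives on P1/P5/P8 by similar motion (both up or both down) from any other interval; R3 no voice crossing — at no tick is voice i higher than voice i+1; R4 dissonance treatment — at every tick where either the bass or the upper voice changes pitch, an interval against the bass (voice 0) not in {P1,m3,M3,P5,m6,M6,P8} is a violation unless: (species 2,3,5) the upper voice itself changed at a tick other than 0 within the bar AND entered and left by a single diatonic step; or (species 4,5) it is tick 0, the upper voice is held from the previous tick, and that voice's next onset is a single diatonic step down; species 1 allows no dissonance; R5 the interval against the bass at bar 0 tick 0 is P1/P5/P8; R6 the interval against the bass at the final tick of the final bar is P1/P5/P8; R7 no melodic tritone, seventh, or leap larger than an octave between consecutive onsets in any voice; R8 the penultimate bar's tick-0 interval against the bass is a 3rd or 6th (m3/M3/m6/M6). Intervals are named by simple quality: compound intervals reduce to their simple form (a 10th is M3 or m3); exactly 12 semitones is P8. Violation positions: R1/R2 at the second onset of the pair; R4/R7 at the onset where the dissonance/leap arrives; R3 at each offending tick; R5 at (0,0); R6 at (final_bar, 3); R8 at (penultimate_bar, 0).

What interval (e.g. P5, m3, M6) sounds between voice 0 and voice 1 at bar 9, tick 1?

voice 0=C3 voice 1=C4 -> P8

P8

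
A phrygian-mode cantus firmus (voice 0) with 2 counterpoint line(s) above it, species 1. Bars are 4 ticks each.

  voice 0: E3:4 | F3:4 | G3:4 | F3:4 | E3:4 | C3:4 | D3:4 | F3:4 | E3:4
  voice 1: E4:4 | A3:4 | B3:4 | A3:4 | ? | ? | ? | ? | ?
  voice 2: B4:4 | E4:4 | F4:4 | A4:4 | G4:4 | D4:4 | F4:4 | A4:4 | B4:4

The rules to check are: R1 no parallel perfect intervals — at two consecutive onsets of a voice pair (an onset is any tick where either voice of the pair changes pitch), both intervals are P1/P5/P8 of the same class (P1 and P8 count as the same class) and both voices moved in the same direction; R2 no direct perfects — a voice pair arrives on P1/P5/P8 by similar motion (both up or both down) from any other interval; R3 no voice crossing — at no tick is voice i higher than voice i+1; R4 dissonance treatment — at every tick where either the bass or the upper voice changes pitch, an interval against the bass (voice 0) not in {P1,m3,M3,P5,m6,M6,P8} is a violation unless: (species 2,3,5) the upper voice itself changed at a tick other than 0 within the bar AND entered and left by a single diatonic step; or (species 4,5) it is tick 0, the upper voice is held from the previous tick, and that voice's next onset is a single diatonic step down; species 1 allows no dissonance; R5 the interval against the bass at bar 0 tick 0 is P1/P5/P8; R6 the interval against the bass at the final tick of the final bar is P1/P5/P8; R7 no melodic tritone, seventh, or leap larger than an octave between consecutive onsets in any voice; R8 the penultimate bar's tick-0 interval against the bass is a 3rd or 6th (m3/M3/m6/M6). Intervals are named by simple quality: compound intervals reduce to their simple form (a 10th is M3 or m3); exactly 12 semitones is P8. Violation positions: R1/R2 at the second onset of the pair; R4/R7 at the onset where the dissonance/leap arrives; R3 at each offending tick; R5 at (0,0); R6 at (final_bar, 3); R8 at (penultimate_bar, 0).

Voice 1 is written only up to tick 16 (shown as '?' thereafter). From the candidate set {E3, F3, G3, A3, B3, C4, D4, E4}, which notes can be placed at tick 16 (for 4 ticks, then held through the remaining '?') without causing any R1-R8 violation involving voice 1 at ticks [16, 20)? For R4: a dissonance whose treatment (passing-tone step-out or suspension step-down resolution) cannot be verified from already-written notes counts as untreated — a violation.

E3: violates R2
F3: violates R4
G3: violates R1
A3: violates R4
B3: legal
C4: legal
D4: violates R4
E4: legal

{B3, C4, E4}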